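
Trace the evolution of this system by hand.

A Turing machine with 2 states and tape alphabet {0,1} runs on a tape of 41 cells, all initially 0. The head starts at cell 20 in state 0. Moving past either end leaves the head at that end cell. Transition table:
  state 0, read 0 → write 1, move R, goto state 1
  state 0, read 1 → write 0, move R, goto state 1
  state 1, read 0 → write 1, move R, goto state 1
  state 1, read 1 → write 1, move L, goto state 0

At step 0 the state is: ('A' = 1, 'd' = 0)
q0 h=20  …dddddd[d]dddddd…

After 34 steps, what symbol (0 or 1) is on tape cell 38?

1

0) q0 h=20  …dddddd[d]dddddd…
1) q1 h=21  …dddddA[d]dddddd…
2) q1 h=22  …ddddAA[d]dddddd…
3) q1 h=23  …dddAAA[d]dddddd…
4) q1 h=24  …ddAAAA[d]dddddd…
5) q1 h=25  …dAAAAA[d]dddddd…
6) q1 h=26  …AAAAAA[d]dddddd…
7) q1 h=27  …AAAAAA[d]dddddd…
8) q1 h=28  …AAAAAA[d]dddddd…
9) q1 h=29  …AAAAAA[d]dddddd…
10) q1 h=30  …AAAAAA[d]dddddd…
11) q1 h=31  …AAAAAA[d]dddddd…
12) q1 h=32  …AAAAAA[d]dddddd…
13) q1 h=33  …AAAAAA[d]dddddd…
14) q1 h=34  …AAAAAA[d]dddddd|
15) q1 h=35  …AAAAAA[d]ddddd|
16) q1 h=36  …AAAAAA[d]dddd|
17) q1 h=37  …AAAAAA[d]ddd|
18) q1 h=38  …AAAAAA[d]dd|
19) q1 h=39  …AAAAAA[d]d|
20) q1 h=40  …AAAAAA[d]|
21) q1 h=40  …AAAAAA[A]|
22) q0 h=39  …AAAAAA[A]A|
23) q1 h=40  …AAAAAd[A]|
24) q0 h=39  …AAAAAA[d]A|
25) q1 h=40  …AAAAAA[A]|
26) q0 h=39  …AAAAAA[A]A|
27) q1 h=40  …AAAAAd[A]|
28) q0 h=39  …AAAAAA[d]A|
29) q1 h=40  …AAAAAA[A]|
30) q0 h=39  …AAAAAA[A]A|
31) q1 h=40  …AAAAAd[A]|
32) q0 h=39  …AAAAAA[d]A|
33) q1 h=40  …AAAAAA[A]|
34) q0 h=39  …AAAAAA[A]A|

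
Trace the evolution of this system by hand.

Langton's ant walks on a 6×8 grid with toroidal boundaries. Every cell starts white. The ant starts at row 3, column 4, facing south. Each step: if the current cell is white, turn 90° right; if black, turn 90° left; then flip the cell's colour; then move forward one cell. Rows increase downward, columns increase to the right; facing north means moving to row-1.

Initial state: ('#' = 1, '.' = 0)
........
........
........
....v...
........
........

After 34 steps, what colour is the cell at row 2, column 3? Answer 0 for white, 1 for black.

1

[0] ........
........
........
....v...
........
........
[1] ........
........
........
...<#...
........
........
[2] ........
........
...^....
...##...
........
........
[3] ........
........
...#>...
...##...
........
........
[4] ........
........
...##...
...#v...
........
........
[5] ........
........
...##...
...#.>..
........
........
[6] ........
........
...##...
...#.#..
.....v..
........
[7] ........
........
...##...
...#.#..
....<#..
........
[8] ........
........
...##...
...#^#..
....##..
........
[9] ........
........
...##...
...##>..
....##..
........
[10] ........
........
...##^..
...##...
....##..
........
[11] ........
........
...###>.
...##...
....##..
........
[12] ........
........
...####.
...##.v.
....##..
........
[13] ........
........
...####.
...##<#.
....##..
........
[14] ........
........
...##^#.
...####.
....##..
........
[15] ........
........
...#<.#.
...####.
....##..
........
[16] ........
........
...#..#.
...#v##.
....##..
........
[17] ........
........
...#..#.
...#.>#.
....##..
........
[18] ........
........
...#.^#.
...#..#.
....##..
........
[19] ........
........
...#.#>.
...#..#.
....##..
........
[20] ........
......^.
...#.#..
...#..#.
....##..
........
[21] ........
......#>
...#.#..
...#..#.
....##..
........
[22] ........
......##
...#.#.v
...#..#.
....##..
........
[23] ........
......##
...#.#<#
...#..#.
....##..
........
[24] ........
......^#
...#.###
...#..#.
....##..
........
[25] ........
.....<.#
...#.###
...#..#.
....##..
........
[26] .....^..
.....#.#
...#.###
...#..#.
....##..
........
[27] .....#>.
.....#.#
...#.###
...#..#.
....##..
........
[28] .....##.
.....#v#
...#.###
...#..#.
....##..
........
[29] .....##.
.....<##
...#.###
...#..#.
....##..
........
[30] .....##.
......##
...#.v##
...#..#.
....##..
........
[31] .....##.
......##
...#..>#
...#..#.
....##..
........
[32] .....##.
......^#
...#...#
...#..#.
....##..
........
[33] .....##.
.....<.#
...#...#
...#..#.
....##..
........
[34] .....^#.
.....#.#
...#...#
...#..#.
....##..
........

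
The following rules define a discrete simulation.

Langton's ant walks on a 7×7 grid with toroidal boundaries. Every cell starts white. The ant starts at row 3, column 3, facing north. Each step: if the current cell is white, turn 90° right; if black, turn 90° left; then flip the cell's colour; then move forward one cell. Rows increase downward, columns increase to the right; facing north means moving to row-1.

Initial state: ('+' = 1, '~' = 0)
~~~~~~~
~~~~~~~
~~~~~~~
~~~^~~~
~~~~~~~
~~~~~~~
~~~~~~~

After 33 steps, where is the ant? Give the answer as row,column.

gen 0: ~~~~~~~
~~~~~~~
~~~~~~~
~~~^~~~
~~~~~~~
~~~~~~~
~~~~~~~
gen 1: ~~~~~~~
~~~~~~~
~~~~~~~
~~~+>~~
~~~~~~~
~~~~~~~
~~~~~~~
gen 2: ~~~~~~~
~~~~~~~
~~~~~~~
~~~++~~
~~~~v~~
~~~~~~~
~~~~~~~
gen 3: ~~~~~~~
~~~~~~~
~~~~~~~
~~~++~~
~~~<+~~
~~~~~~~
~~~~~~~
gen 4: ~~~~~~~
~~~~~~~
~~~~~~~
~~~^+~~
~~~++~~
~~~~~~~
~~~~~~~
gen 5: ~~~~~~~
~~~~~~~
~~~~~~~
~~<~+~~
~~~++~~
~~~~~~~
~~~~~~~
gen 6: ~~~~~~~
~~~~~~~
~~^~~~~
~~+~+~~
~~~++~~
~~~~~~~
~~~~~~~
gen 7: ~~~~~~~
~~~~~~~
~~+>~~~
~~+~+~~
~~~++~~
~~~~~~~
~~~~~~~
gen 8: ~~~~~~~
~~~~~~~
~~++~~~
~~+v+~~
~~~++~~
~~~~~~~
~~~~~~~
gen 9: ~~~~~~~
~~~~~~~
~~++~~~
~~<++~~
~~~++~~
~~~~~~~
~~~~~~~
gen 10: ~~~~~~~
~~~~~~~
~~++~~~
~~~++~~
~~v++~~
~~~~~~~
~~~~~~~
gen 11: ~~~~~~~
~~~~~~~
~~++~~~
~~~++~~
~<+++~~
~~~~~~~
~~~~~~~
gen 12: ~~~~~~~
~~~~~~~
~~++~~~
~^~++~~
~++++~~
~~~~~~~
~~~~~~~
gen 13: ~~~~~~~
~~~~~~~
~~++~~~
~+>++~~
~++++~~
~~~~~~~
~~~~~~~
gen 14: ~~~~~~~
~~~~~~~
~~++~~~
~++++~~
~+v++~~
~~~~~~~
~~~~~~~
gen 15: ~~~~~~~
~~~~~~~
~~++~~~
~++++~~
~+~>+~~
~~~~~~~
~~~~~~~
gen 16: ~~~~~~~
~~~~~~~
~~++~~~
~++^+~~
~+~~+~~
~~~~~~~
~~~~~~~
gen 17: ~~~~~~~
~~~~~~~
~~++~~~
~+<~+~~
~+~~+~~
~~~~~~~
~~~~~~~
gen 18: ~~~~~~~
~~~~~~~
~~++~~~
~+~~+~~
~+v~+~~
~~~~~~~
~~~~~~~
gen 19: ~~~~~~~
~~~~~~~
~~++~~~
~+~~+~~
~<+~+~~
~~~~~~~
~~~~~~~
gen 20: ~~~~~~~
~~~~~~~
~~++~~~
~+~~+~~
~~+~+~~
~v~~~~~
~~~~~~~
gen 21: ~~~~~~~
~~~~~~~
~~++~~~
~+~~+~~
~~+~+~~
<+~~~~~
~~~~~~~
gen 22: ~~~~~~~
~~~~~~~
~~++~~~
~+~~+~~
^~+~+~~
++~~~~~
~~~~~~~
gen 23: ~~~~~~~
~~~~~~~
~~++~~~
~+~~+~~
+>+~+~~
++~~~~~
~~~~~~~
gen 24: ~~~~~~~
~~~~~~~
~~++~~~
~+~~+~~
+++~+~~
+v~~~~~
~~~~~~~
gen 25: ~~~~~~~
~~~~~~~
~~++~~~
~+~~+~~
+++~+~~
+~>~~~~
~~~~~~~
gen 26: ~~~~~~~
~~~~~~~
~~++~~~
~+~~+~~
+++~+~~
+~+~~~~
~~v~~~~
gen 27: ~~~~~~~
~~~~~~~
~~++~~~
~+~~+~~
+++~+~~
+~+~~~~
~<+~~~~
gen 28: ~~~~~~~
~~~~~~~
~~++~~~
~+~~+~~
+++~+~~
+^+~~~~
~++~~~~
gen 29: ~~~~~~~
~~~~~~~
~~++~~~
~+~~+~~
+++~+~~
++>~~~~
~++~~~~
gen 30: ~~~~~~~
~~~~~~~
~~++~~~
~+~~+~~
++^~+~~
++~~~~~
~++~~~~
gen 31: ~~~~~~~
~~~~~~~
~~++~~~
~+~~+~~
+<~~+~~
++~~~~~
~++~~~~
gen 32: ~~~~~~~
~~~~~~~
~~++~~~
~+~~+~~
+~~~+~~
+v~~~~~
~++~~~~
gen 33: ~~~~~~~
~~~~~~~
~~++~~~
~+~~+~~
+~~~+~~
+~>~~~~
~++~~~~

5,2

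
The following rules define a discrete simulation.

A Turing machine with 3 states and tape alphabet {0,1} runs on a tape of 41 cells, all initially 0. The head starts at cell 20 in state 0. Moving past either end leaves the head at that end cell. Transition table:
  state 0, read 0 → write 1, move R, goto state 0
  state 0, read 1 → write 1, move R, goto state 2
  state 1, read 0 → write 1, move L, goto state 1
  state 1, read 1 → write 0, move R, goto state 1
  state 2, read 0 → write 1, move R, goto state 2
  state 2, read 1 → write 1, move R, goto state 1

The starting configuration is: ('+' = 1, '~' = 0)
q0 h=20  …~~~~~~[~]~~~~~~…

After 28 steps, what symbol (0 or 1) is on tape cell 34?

1

step 0: q0 h=20  …~~~~~~[~]~~~~~~…
step 1: q0 h=21  …~~~~~+[~]~~~~~~…
step 2: q0 h=22  …~~~~++[~]~~~~~~…
step 3: q0 h=23  …~~~+++[~]~~~~~~…
step 4: q0 h=24  …~~++++[~]~~~~~~…
step 5: q0 h=25  …~+++++[~]~~~~~~…
step 6: q0 h=26  …++++++[~]~~~~~~…
step 7: q0 h=27  …++++++[~]~~~~~~…
step 8: q0 h=28  …++++++[~]~~~~~~…
step 9: q0 h=29  …++++++[~]~~~~~~…
step 10: q0 h=30  …++++++[~]~~~~~~…
step 11: q0 h=31  …++++++[~]~~~~~~…
step 12: q0 h=32  …++++++[~]~~~~~~…
step 13: q0 h=33  …++++++[~]~~~~~~…
step 14: q0 h=34  …++++++[~]~~~~~~|
step 15: q0 h=35  …++++++[~]~~~~~|
step 16: q0 h=36  …++++++[~]~~~~|
step 17: q0 h=37  …++++++[~]~~~|
step 18: q0 h=38  …++++++[~]~~|
step 19: q0 h=39  …++++++[~]~|
step 20: q0 h=40  …++++++[~]|
step 21: q0 h=40  …++++++[+]|
step 22: q2 h=40  …++++++[+]|
step 23: q1 h=40  …++++++[+]|
step 24: q1 h=40  …++++++[~]|
step 25: q1 h=39  …++++++[+]+|
step 26: q1 h=40  …+++++~[+]|
step 27: q1 h=40  …+++++~[~]|
step 28: q1 h=39  …++++++[~]+|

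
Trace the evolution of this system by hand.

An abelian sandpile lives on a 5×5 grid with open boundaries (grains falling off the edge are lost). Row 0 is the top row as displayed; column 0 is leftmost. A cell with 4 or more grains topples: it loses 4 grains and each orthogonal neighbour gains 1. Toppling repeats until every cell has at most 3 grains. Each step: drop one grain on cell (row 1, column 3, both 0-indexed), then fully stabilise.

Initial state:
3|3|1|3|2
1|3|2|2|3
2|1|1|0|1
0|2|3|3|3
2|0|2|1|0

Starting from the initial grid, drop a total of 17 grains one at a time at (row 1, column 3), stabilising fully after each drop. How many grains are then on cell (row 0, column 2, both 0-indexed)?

2

k=0  3|3|1|3|2
1|3|2|2|3
2|1|1|0|1
0|2|3|3|3
2|0|2|1|0
k=1  3|3|1|3|2
1|3|2|3|3
2|1|1|0|1
0|2|3|3|3
2|0|2|1|0
k=2  3|3|2|1|0
1|3|3|2|1
2|1|1|1|2
0|2|3|3|3
2|0|2|1|0
k=3  3|3|2|1|0
1|3|3|3|1
2|1|1|1|2
0|2|3|3|3
2|0|2|1|0
k=4  0|2|0|3|0
3|1|2|1|2
2|2|2|2|2
0|2|3|3|3
2|0|2|1|0
k=5  0|2|0|3|0
3|1|2|2|2
2|2|2|2|2
0|2|3|3|3
2|0|2|1|0
k=6  0|2|0|3|0
3|1|2|3|2
2|2|2|2|2
0|2|3|3|3
2|0|2|1|0
k=7  0|2|1|0|1
3|1|3|1|3
2|2|2|3|2
0|2|3|3|3
2|0|2|1|0
k=8  0|2|1|0|1
3|1|3|2|3
2|2|2|3|2
0|2|3|3|3
2|0|2|1|0
k=9  0|2|1|0|1
3|1|3|3|3
2|2|2|3|2
0|2|3|3|3
2|0|2|1|0
k=10  0|2|2|1|2
3|2|1|3|1
2|3|1|3|1
0|3|1|2|1
2|0|3|2|1
k=11  0|2|2|2|2
3|2|2|1|2
2|3|2|0|2
0|3|1|3|1
2|0|3|2|1
k=12  0|2|2|2|2
3|2|2|2|2
2|3|2|0|2
0|3|1|3|1
2|0|3|2|1
k=13  0|2|2|2|2
3|2|2|3|2
2|3|2|0|2
0|3|1|3|1
2|0|3|2|1
k=14  0|2|2|3|2
3|2|3|0|3
2|3|2|1|2
0|3|1|3|1
2|0|3|2|1
k=15  0|2|2|3|2
3|2|3|1|3
2|3|2|1|2
0|3|1|3|1
2|0|3|2|1
k=16  0|2|2|3|2
3|2|3|2|3
2|3|2|1|2
0|3|1|3|1
2|0|3|2|1
k=17  0|2|2|3|2
3|2|3|3|3
2|3|2|1|2
0|3|1|3|1
2|0|3|2|1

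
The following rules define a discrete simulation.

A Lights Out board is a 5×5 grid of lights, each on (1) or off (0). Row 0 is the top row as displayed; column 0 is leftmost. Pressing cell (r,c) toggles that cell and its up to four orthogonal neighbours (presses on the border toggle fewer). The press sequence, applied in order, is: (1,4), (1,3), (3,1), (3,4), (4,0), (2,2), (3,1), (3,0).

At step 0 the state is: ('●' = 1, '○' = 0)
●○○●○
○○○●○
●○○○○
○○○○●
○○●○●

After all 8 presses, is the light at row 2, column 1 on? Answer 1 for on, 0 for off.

1

[0] ●○○●○
○○○●○
●○○○○
○○○○●
○○●○●
[1] ●○○●●
○○○○●
●○○○●
○○○○●
○○●○●
[2] ●○○○●
○○●●○
●○○●●
○○○○●
○○●○●
[3] ●○○○●
○○●●○
●●○●●
●●●○●
○●●○●
[4] ●○○○●
○○●●○
●●○●○
●●●●○
○●●○○
[5] ●○○○●
○○●●○
●●○●○
○●●●○
●○●○○
[6] ●○○○●
○○○●○
●○●○○
○●○●○
●○●○○
[7] ●○○○●
○○○●○
●●●○○
●○●●○
●●●○○
[8] ●○○○●
○○○●○
○●●○○
○●●●○
○●●○○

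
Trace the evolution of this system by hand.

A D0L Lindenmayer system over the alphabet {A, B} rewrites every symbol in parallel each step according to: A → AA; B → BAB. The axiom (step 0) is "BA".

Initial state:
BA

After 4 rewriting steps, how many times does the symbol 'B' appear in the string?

gen 0: BA
gen 1: BABAA
gen 2: BABAABABAAAA
gen 3: BABAABABAAAABABAABABAAAAAAAA
gen 4: BABAABABAAAABABAABABAAAAAAAABABAABABAAAABABAABABAAAAAAAAAAAAAAAA

16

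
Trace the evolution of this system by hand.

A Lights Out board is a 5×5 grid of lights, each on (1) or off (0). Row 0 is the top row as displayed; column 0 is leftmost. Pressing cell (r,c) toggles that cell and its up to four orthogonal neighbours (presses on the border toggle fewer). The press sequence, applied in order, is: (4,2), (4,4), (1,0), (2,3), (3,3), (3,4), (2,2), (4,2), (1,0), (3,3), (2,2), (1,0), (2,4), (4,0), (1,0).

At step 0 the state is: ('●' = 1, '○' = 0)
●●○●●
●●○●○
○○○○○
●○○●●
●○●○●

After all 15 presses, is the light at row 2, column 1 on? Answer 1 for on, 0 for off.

0) ●●○●●
●●○●○
○○○○○
●○○●●
●○●○●
1) ●●○●●
●●○●○
○○○○○
●○●●●
●●○●●
2) ●●○●●
●●○●○
○○○○○
●○●●○
●●○○○
3) ○●○●●
○○○●○
●○○○○
●○●●○
●●○○○
4) ○●○●●
○○○○○
●○●●●
●○●○○
●●○○○
5) ○●○●●
○○○○○
●○●○●
●○○●●
●●○●○
6) ○●○●●
○○○○○
●○●○○
●○○○○
●●○●●
7) ○●○●●
○○●○○
●●○●○
●○●○○
●●○●●
8) ○●○●●
○○●○○
●●○●○
●○○○○
●○●○●
9) ●●○●●
●●●○○
○●○●○
●○○○○
●○●○●
10) ●●○●●
●●●○○
○●○○○
●○●●●
●○●●●
11) ●●○●●
●●○○○
○○●●○
●○○●●
●○●●●
12) ○●○●●
○○○○○
●○●●○
●○○●●
●○●●●
13) ○●○●●
○○○○●
●○●○●
●○○●○
●○●●●
14) ○●○●●
○○○○●
●○●○●
○○○●○
○●●●●
15) ●●○●●
●●○○●
○○●○●
○○○●○
○●●●●

0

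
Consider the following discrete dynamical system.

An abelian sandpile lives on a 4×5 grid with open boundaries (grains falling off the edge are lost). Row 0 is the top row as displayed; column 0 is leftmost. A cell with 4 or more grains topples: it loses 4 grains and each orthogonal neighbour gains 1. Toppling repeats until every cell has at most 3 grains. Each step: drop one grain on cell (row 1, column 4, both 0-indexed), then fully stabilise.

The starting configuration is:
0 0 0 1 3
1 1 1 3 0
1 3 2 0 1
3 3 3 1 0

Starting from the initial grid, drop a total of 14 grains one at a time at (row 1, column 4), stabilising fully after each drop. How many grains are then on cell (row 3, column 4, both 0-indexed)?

1

step 0: 0 0 0 1 3
1 1 1 3 0
1 3 2 0 1
3 3 3 1 0
step 1: 0 0 0 1 3
1 1 1 3 1
1 3 2 0 1
3 3 3 1 0
step 2: 0 0 0 1 3
1 1 1 3 2
1 3 2 0 1
3 3 3 1 0
step 3: 0 0 0 1 3
1 1 1 3 3
1 3 2 0 1
3 3 3 1 0
step 4: 0 0 0 3 0
1 1 2 0 2
1 3 2 1 2
3 3 3 1 0
step 5: 0 0 0 3 0
1 1 2 0 3
1 3 2 1 2
3 3 3 1 0
step 6: 0 0 0 3 1
1 1 2 1 0
1 3 2 1 3
3 3 3 1 0
step 7: 0 0 0 3 1
1 1 2 1 1
1 3 2 1 3
3 3 3 1 0
step 8: 0 0 0 3 1
1 1 2 1 2
1 3 2 1 3
3 3 3 1 0
step 9: 0 0 0 3 1
1 1 2 1 3
1 3 2 1 3
3 3 3 1 0
step 10: 0 0 0 3 2
1 1 2 2 1
1 3 2 2 0
3 3 3 1 1
step 11: 0 0 0 3 2
1 1 2 2 2
1 3 2 2 0
3 3 3 1 1
step 12: 0 0 0 3 2
1 1 2 2 3
1 3 2 2 0
3 3 3 1 1
step 13: 0 0 0 3 3
1 1 2 3 0
1 3 2 2 1
3 3 3 1 1
step 14: 0 0 0 3 3
1 1 2 3 1
1 3 2 2 1
3 3 3 1 1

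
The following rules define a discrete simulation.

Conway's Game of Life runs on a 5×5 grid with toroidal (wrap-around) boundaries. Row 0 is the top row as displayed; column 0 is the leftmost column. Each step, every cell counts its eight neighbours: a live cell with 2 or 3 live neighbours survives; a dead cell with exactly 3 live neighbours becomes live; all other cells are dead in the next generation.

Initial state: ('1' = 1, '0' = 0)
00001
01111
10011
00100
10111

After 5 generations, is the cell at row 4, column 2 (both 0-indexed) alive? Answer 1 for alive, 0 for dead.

0

[0] 00001
01111
10011
00100
10111
[1] 00000
01100
10000
00100
11101
[2] 00010
01000
00100
00111
11110
[3] 10011
00100
01100
10001
11000
[4] 10111
10101
11110
00101
01010
[5] 00000
00000
00000
00001
01000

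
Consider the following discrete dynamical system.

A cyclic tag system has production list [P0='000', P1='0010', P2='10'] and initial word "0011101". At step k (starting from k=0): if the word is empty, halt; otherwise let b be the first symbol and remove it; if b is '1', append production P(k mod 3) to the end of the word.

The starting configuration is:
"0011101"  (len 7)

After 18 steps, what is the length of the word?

7

t=0: "0011101"  (len 7)
t=1: "011101"  (len 6)
t=2: "11101"  (len 5)
t=3: "110110"  (len 6)
t=4: "10110000"  (len 8)
t=5: "01100000010"  (len 11)
t=6: "1100000010"  (len 10)
t=7: "100000010000"  (len 12)
t=8: "000000100000010"  (len 15)
t=9: "00000100000010"  (len 14)
t=10: "0000100000010"  (len 13)
t=11: "000100000010"  (len 12)
t=12: "00100000010"  (len 11)
t=13: "0100000010"  (len 10)
t=14: "100000010"  (len 9)
t=15: "0000001010"  (len 10)
t=16: "000001010"  (len 9)
t=17: "00001010"  (len 8)
t=18: "0001010"  (len 7)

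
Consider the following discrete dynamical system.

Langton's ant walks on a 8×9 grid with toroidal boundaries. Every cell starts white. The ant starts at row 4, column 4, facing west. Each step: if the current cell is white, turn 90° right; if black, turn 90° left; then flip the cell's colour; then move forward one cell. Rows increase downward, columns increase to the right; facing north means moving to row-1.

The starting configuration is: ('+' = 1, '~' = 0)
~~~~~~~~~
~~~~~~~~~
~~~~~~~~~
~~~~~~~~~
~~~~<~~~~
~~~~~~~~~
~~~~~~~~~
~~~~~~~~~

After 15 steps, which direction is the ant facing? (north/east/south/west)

k=0  ~~~~~~~~~
~~~~~~~~~
~~~~~~~~~
~~~~~~~~~
~~~~<~~~~
~~~~~~~~~
~~~~~~~~~
~~~~~~~~~
k=1  ~~~~~~~~~
~~~~~~~~~
~~~~~~~~~
~~~~^~~~~
~~~~+~~~~
~~~~~~~~~
~~~~~~~~~
~~~~~~~~~
k=2  ~~~~~~~~~
~~~~~~~~~
~~~~~~~~~
~~~~+>~~~
~~~~+~~~~
~~~~~~~~~
~~~~~~~~~
~~~~~~~~~
k=3  ~~~~~~~~~
~~~~~~~~~
~~~~~~~~~
~~~~++~~~
~~~~+v~~~
~~~~~~~~~
~~~~~~~~~
~~~~~~~~~
k=4  ~~~~~~~~~
~~~~~~~~~
~~~~~~~~~
~~~~++~~~
~~~~<+~~~
~~~~~~~~~
~~~~~~~~~
~~~~~~~~~
k=5  ~~~~~~~~~
~~~~~~~~~
~~~~~~~~~
~~~~++~~~
~~~~~+~~~
~~~~v~~~~
~~~~~~~~~
~~~~~~~~~
k=6  ~~~~~~~~~
~~~~~~~~~
~~~~~~~~~
~~~~++~~~
~~~~~+~~~
~~~<+~~~~
~~~~~~~~~
~~~~~~~~~
k=7  ~~~~~~~~~
~~~~~~~~~
~~~~~~~~~
~~~~++~~~
~~~^~+~~~
~~~++~~~~
~~~~~~~~~
~~~~~~~~~
k=8  ~~~~~~~~~
~~~~~~~~~
~~~~~~~~~
~~~~++~~~
~~~+>+~~~
~~~++~~~~
~~~~~~~~~
~~~~~~~~~
k=9  ~~~~~~~~~
~~~~~~~~~
~~~~~~~~~
~~~~++~~~
~~~+++~~~
~~~+v~~~~
~~~~~~~~~
~~~~~~~~~
k=10  ~~~~~~~~~
~~~~~~~~~
~~~~~~~~~
~~~~++~~~
~~~+++~~~
~~~+~>~~~
~~~~~~~~~
~~~~~~~~~
k=11  ~~~~~~~~~
~~~~~~~~~
~~~~~~~~~
~~~~++~~~
~~~+++~~~
~~~+~+~~~
~~~~~v~~~
~~~~~~~~~
k=12  ~~~~~~~~~
~~~~~~~~~
~~~~~~~~~
~~~~++~~~
~~~+++~~~
~~~+~+~~~
~~~~<+~~~
~~~~~~~~~
k=13  ~~~~~~~~~
~~~~~~~~~
~~~~~~~~~
~~~~++~~~
~~~+++~~~
~~~+^+~~~
~~~~++~~~
~~~~~~~~~
k=14  ~~~~~~~~~
~~~~~~~~~
~~~~~~~~~
~~~~++~~~
~~~+++~~~
~~~++>~~~
~~~~++~~~
~~~~~~~~~
k=15  ~~~~~~~~~
~~~~~~~~~
~~~~~~~~~
~~~~++~~~
~~~++^~~~
~~~++~~~~
~~~~++~~~
~~~~~~~~~

north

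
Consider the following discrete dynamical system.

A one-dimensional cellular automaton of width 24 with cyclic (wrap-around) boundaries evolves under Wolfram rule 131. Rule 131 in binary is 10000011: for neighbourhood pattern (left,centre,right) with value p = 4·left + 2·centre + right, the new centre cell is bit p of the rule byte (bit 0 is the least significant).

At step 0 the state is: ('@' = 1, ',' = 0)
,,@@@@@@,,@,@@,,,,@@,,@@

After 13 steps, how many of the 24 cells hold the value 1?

gen 0: ,,@@@@@@,,@,@@,,,,@@,,@@
gen 1: ,@,@@@@,,@,,,,,@@@,,,@,,
gen 2: @,,,@@,,@,,@@@@,@,,@@,,@
gen 3: ,,@@,,,@,,@,@@,,,,@,,,@,
gen 4: @@,,,@@,,@,,,,,@@@,,@@,,
gen 5: ,,,@@,,,@,,@@@@,@,,@,,,@
gen 6: ,@@,,,@@,,@,@@,,,,@,,@@,
gen 7: @,,,@@,,,@,,,,,@@@,,@,,,
gen 8: ,,@@,,,@@,,@@@@,@,,@,,@@
gen 9: ,@,,,@@,,,@,@@,,,,@,,@,,
gen 10: @,,@@,,,@@,,,,,@@@,,@,,@
gen 11: ,,@,,,@@,,,@@@@,@,,@,,@,
gen 12: @@,,@@,,,@@,@@,,,,@,,@,,
gen 13: ,,,@,,,@@,,,,,,@@@,,@,,@

8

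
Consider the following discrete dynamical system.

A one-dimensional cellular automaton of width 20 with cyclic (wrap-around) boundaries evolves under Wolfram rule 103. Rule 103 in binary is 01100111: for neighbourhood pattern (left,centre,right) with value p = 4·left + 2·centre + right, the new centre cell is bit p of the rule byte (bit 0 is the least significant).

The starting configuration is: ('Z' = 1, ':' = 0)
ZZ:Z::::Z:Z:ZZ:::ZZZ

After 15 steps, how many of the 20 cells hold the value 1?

9

k=0  ZZ:Z::::Z:Z:ZZ:::ZZZ
k=1  :ZZZ:ZZZZZZZ:Z:ZZ:::
k=2  Z::ZZ::::::ZZZZ:Z:ZZ
k=3  Z:Z:Z:ZZZZZ:::ZZZZ::
k=4  ZZZZZZ::::Z:ZZ:::Z:Z
k=5  :::::Z:ZZZZZ:Z:ZZZZ:
k=6  ZZZZZZZ::::ZZZZ:::Z:
k=7  ::::::Z:ZZZ:::Z:ZZZZ
k=8  :ZZZZZZZ::Z:ZZZZ:::Z
k=9  Z::::::Z:ZZZ:::Z:ZZZ
k=10  Z:ZZZZZZZ::Z:ZZZZ:::
k=11  ZZ::::::Z:ZZZ:::Z:ZZ
k=12  :Z:ZZZZZZZ::Z:ZZZZ::
k=13  ZZZ::::::Z:ZZZ:::Z:Z
k=14  ::Z:ZZZZZZZ::Z:ZZZZ:
k=15  ZZZZ::::::Z:ZZZ:::Z:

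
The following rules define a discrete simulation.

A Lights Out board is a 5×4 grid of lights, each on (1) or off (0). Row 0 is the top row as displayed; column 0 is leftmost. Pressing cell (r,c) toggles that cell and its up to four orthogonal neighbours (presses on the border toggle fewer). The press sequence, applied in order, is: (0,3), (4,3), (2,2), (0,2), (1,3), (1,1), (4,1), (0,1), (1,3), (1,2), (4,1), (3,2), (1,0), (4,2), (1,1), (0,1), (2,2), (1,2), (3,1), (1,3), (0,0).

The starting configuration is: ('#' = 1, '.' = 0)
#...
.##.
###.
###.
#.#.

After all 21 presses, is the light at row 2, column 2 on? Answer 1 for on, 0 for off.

0

[0] #...
.##.
###.
###.
#.#.
[1] #.##
.###
###.
###.
#.#.
[2] #.##
.###
###.
####
#..#
[3] #.##
.#.#
#..#
##.#
#..#
[4] ##..
.###
#..#
##.#
#..#
[5] ##.#
.#..
#...
##.#
#..#
[6] #..#
#.#.
##..
##.#
#..#
[7] #..#
#.#.
##..
#..#
.###
[8] .###
###.
##..
#..#
.###
[9] .##.
##.#
##.#
#..#
.###
[10] .#..
#.#.
####
#..#
.###
[11] .#..
#.#.
####
##.#
#..#
[12] .#..
#.#.
##.#
#.#.
#.##
[13] ##..
.##.
.#.#
#.#.
#.##
[14] ##..
.##.
.#.#
#...
##..
[15] #...
#...
...#
#...
##..
[16] .##.
##..
...#
#...
##..
[17] .##.
###.
.##.
#.#.
##..
[18] .#..
#..#
.#..
#.#.
##..
[19] .#..
#..#
....
.#..
#...
[20] .#.#
#.#.
...#
.#..
#...
[21] #..#
..#.
...#
.#..
#...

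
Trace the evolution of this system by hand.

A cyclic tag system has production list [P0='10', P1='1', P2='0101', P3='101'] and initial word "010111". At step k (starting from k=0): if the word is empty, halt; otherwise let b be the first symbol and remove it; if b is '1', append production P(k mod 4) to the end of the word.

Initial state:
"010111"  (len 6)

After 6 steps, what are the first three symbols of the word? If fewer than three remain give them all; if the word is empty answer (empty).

t=0: "010111"  (len 6)
t=1: "10111"  (len 5)
t=2: "01111"  (len 5)
t=3: "1111"  (len 4)
t=4: "111101"  (len 6)
t=5: "1110110"  (len 7)
t=6: "1101101"  (len 7)

110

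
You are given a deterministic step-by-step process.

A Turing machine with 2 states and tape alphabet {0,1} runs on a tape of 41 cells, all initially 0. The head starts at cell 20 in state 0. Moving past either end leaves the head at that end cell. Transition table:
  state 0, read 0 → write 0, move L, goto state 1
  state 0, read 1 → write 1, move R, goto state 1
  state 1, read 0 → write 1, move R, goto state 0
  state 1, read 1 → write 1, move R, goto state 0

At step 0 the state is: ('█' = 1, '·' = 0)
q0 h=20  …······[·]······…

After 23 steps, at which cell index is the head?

19

k=0  q0 h=20  …······[·]······…
k=1  q1 h=19  …······[·]······…
k=2  q0 h=20  …·····█[·]······…
k=3  q1 h=19  …······[█]······…
k=4  q0 h=20  …·····█[·]······…
k=5  q1 h=19  …······[█]······…
k=6  q0 h=20  …·····█[·]······…
k=7  q1 h=19  …······[█]······…
k=8  q0 h=20  …·····█[·]······…
k=9  q1 h=19  …······[█]······…
k=10  q0 h=20  …·····█[·]······…
k=11  q1 h=19  …······[█]······…
k=12  q0 h=20  …·····█[·]······…
k=13  q1 h=19  …······[█]······…
k=14  q0 h=20  …·····█[·]······…
k=15  q1 h=19  …······[█]······…
k=16  q0 h=20  …·····█[·]······…
k=17  q1 h=19  …······[█]······…
k=18  q0 h=20  …·····█[·]······…
k=19  q1 h=19  …······[█]······…
k=20  q0 h=20  …·····█[·]······…
k=21  q1 h=19  …······[█]······…
k=22  q0 h=20  …·····█[·]······…
k=23  q1 h=19  …······[█]······…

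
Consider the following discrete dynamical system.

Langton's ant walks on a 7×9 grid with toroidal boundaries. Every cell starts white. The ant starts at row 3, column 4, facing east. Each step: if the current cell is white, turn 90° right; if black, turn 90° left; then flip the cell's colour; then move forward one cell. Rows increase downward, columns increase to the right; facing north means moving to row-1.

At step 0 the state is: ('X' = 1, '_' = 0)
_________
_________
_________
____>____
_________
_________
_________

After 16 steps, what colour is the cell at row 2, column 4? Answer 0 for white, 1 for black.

0) _________
_________
_________
____>____
_________
_________
_________
1) _________
_________
_________
____X____
____v____
_________
_________
2) _________
_________
_________
____X____
___<X____
_________
_________
3) _________
_________
_________
___^X____
___XX____
_________
_________
4) _________
_________
_________
___X>____
___XX____
_________
_________
5) _________
_________
____^____
___X_____
___XX____
_________
_________
6) _________
_________
____X>___
___X_____
___XX____
_________
_________
7) _________
_________
____XX___
___X_v___
___XX____
_________
_________
8) _________
_________
____XX___
___X<X___
___XX____
_________
_________
9) _________
_________
____^X___
___XXX___
___XX____
_________
_________
10) _________
_________
___<_X___
___XXX___
___XX____
_________
_________
11) _________
___^_____
___X_X___
___XXX___
___XX____
_________
_________
12) _________
___X>____
___X_X___
___XXX___
___XX____
_________
_________
13) _________
___XX____
___XvX___
___XXX___
___XX____
_________
_________
14) _________
___XX____
___<XX___
___XXX___
___XX____
_________
_________
15) _________
___XX____
____XX___
___vXX___
___XX____
_________
_________
16) _________
___XX____
____XX___
____>X___
___XX____
_________
_________

1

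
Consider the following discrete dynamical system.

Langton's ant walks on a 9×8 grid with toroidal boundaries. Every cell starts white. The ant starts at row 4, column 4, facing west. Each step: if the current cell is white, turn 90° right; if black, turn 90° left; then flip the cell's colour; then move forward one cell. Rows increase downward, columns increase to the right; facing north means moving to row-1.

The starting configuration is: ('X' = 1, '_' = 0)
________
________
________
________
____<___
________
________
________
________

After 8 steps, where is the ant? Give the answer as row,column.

4,4

gen 0: ________
________
________
________
____<___
________
________
________
________
gen 1: ________
________
________
____^___
____X___
________
________
________
________
gen 2: ________
________
________
____X>__
____X___
________
________
________
________
gen 3: ________
________
________
____XX__
____Xv__
________
________
________
________
gen 4: ________
________
________
____XX__
____<X__
________
________
________
________
gen 5: ________
________
________
____XX__
_____X__
____v___
________
________
________
gen 6: ________
________
________
____XX__
_____X__
___<X___
________
________
________
gen 7: ________
________
________
____XX__
___^_X__
___XX___
________
________
________
gen 8: ________
________
________
____XX__
___X>X__
___XX___
________
________
________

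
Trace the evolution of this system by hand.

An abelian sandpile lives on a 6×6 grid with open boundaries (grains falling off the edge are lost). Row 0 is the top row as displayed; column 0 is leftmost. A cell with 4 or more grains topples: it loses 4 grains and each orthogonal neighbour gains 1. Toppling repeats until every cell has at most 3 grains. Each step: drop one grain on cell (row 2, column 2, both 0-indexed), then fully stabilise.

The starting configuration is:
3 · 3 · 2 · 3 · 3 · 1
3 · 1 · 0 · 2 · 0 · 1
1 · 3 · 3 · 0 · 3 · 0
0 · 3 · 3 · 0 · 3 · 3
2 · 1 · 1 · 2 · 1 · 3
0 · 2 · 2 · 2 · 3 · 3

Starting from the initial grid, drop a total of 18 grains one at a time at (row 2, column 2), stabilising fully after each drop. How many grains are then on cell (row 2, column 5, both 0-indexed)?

2

0) 3 · 3 · 2 · 3 · 3 · 1
3 · 1 · 0 · 2 · 0 · 1
1 · 3 · 3 · 0 · 3 · 0
0 · 3 · 3 · 0 · 3 · 3
2 · 1 · 1 · 2 · 1 · 3
0 · 2 · 2 · 2 · 3 · 3
1) 3 · 3 · 2 · 3 · 3 · 1
3 · 2 · 1 · 2 · 0 · 1
2 · 1 · 2 · 1 · 3 · 0
1 · 1 · 1 · 1 · 3 · 3
2 · 2 · 2 · 2 · 1 · 3
0 · 2 · 2 · 2 · 3 · 3
2) 3 · 3 · 2 · 3 · 3 · 1
3 · 2 · 1 · 2 · 0 · 1
2 · 1 · 3 · 1 · 3 · 0
1 · 1 · 1 · 1 · 3 · 3
2 · 2 · 2 · 2 · 1 · 3
0 · 2 · 2 · 2 · 3 · 3
3) 3 · 3 · 2 · 3 · 3 · 1
3 · 2 · 2 · 2 · 0 · 1
2 · 2 · 0 · 2 · 3 · 0
1 · 1 · 2 · 1 · 3 · 3
2 · 2 · 2 · 2 · 1 · 3
0 · 2 · 2 · 2 · 3 · 3
4) 3 · 3 · 2 · 3 · 3 · 1
3 · 2 · 2 · 2 · 0 · 1
2 · 2 · 1 · 2 · 3 · 0
1 · 1 · 2 · 1 · 3 · 3
2 · 2 · 2 · 2 · 1 · 3
0 · 2 · 2 · 2 · 3 · 3
5) 3 · 3 · 2 · 3 · 3 · 1
3 · 2 · 2 · 2 · 0 · 1
2 · 2 · 2 · 2 · 3 · 0
1 · 1 · 2 · 1 · 3 · 3
2 · 2 · 2 · 2 · 1 · 3
0 · 2 · 2 · 2 · 3 · 3
6) 3 · 3 · 2 · 3 · 3 · 1
3 · 2 · 2 · 2 · 0 · 1
2 · 2 · 3 · 2 · 3 · 0
1 · 1 · 2 · 1 · 3 · 3
2 · 2 · 2 · 2 · 1 · 3
0 · 2 · 2 · 2 · 3 · 3
7) 3 · 3 · 2 · 3 · 3 · 1
3 · 2 · 3 · 2 · 0 · 1
2 · 3 · 0 · 3 · 3 · 0
1 · 1 · 3 · 1 · 3 · 3
2 · 2 · 2 · 2 · 1 · 3
0 · 2 · 2 · 2 · 3 · 3
8) 3 · 3 · 2 · 3 · 3 · 1
3 · 2 · 3 · 2 · 0 · 1
2 · 3 · 1 · 3 · 3 · 0
1 · 1 · 3 · 1 · 3 · 3
2 · 2 · 2 · 2 · 1 · 3
0 · 2 · 2 · 2 · 3 · 3
9) 3 · 3 · 2 · 3 · 3 · 1
3 · 2 · 3 · 2 · 0 · 1
2 · 3 · 2 · 3 · 3 · 0
1 · 1 · 3 · 1 · 3 · 3
2 · 2 · 2 · 2 · 1 · 3
0 · 2 · 2 · 2 · 3 · 3
10) 3 · 3 · 2 · 3 · 3 · 1
3 · 2 · 3 · 2 · 0 · 1
2 · 3 · 3 · 3 · 3 · 0
1 · 1 · 3 · 1 · 3 · 3
2 · 2 · 2 · 2 · 1 · 3
0 · 2 · 2 · 2 · 3 · 3
11) 1 · 2 · 2 · 2 · 0 · 2
2 · 3 · 0 · 3 · 3 · 1
0 · 3 · 2 · 0 · 2 · 2
2 · 3 · 3 · 2 · 3 · 1
2 · 3 · 1 · 2 · 1 · 2
0 · 3 · 0 · 1 · 2 · 1
12) 1 · 2 · 2 · 2 · 0 · 2
2 · 3 · 0 · 3 · 3 · 1
0 · 3 · 3 · 0 · 2 · 2
2 · 3 · 3 · 2 · 3 · 1
2 · 3 · 1 · 2 · 1 · 2
0 · 3 · 0 · 1 · 2 · 1
13) 1 · 3 · 2 · 2 · 0 · 2
3 · 0 · 2 · 3 · 3 · 1
1 · 2 · 2 · 1 · 2 · 2
3 · 2 · 1 · 3 · 3 · 1
3 · 1 · 3 · 2 · 1 · 2
1 · 0 · 1 · 1 · 2 · 1
14) 1 · 3 · 2 · 2 · 0 · 2
3 · 0 · 2 · 3 · 3 · 1
1 · 2 · 3 · 1 · 2 · 2
3 · 2 · 1 · 3 · 3 · 1
3 · 1 · 3 · 2 · 1 · 2
1 · 0 · 1 · 1 · 2 · 1
15) 1 · 3 · 2 · 2 · 0 · 2
3 · 0 · 3 · 3 · 3 · 1
1 · 3 · 0 · 2 · 2 · 2
3 · 2 · 2 · 3 · 3 · 1
3 · 1 · 3 · 2 · 1 · 2
1 · 0 · 1 · 1 · 2 · 1
16) 1 · 3 · 2 · 2 · 0 · 2
3 · 0 · 3 · 3 · 3 · 1
1 · 3 · 1 · 2 · 2 · 2
3 · 2 · 2 · 3 · 3 · 1
3 · 1 · 3 · 2 · 1 · 2
1 · 0 · 1 · 1 · 2 · 1
17) 1 · 3 · 2 · 2 · 0 · 2
3 · 0 · 3 · 3 · 3 · 1
1 · 3 · 2 · 2 · 2 · 2
3 · 2 · 2 · 3 · 3 · 1
3 · 1 · 3 · 2 · 1 · 2
1 · 0 · 1 · 1 · 2 · 1
18) 1 · 3 · 2 · 2 · 0 · 2
3 · 0 · 3 · 3 · 3 · 1
1 · 3 · 3 · 2 · 2 · 2
3 · 2 · 2 · 3 · 3 · 1
3 · 1 · 3 · 2 · 1 · 2
1 · 0 · 1 · 1 · 2 · 1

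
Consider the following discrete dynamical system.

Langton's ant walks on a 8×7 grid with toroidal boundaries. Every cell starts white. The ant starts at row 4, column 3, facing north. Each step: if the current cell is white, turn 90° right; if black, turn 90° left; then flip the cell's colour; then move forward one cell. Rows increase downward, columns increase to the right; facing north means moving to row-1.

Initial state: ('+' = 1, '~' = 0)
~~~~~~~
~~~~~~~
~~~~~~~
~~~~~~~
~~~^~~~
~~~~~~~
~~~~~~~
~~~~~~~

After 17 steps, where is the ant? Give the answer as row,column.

k=0  ~~~~~~~
~~~~~~~
~~~~~~~
~~~~~~~
~~~^~~~
~~~~~~~
~~~~~~~
~~~~~~~
k=1  ~~~~~~~
~~~~~~~
~~~~~~~
~~~~~~~
~~~+>~~
~~~~~~~
~~~~~~~
~~~~~~~
k=2  ~~~~~~~
~~~~~~~
~~~~~~~
~~~~~~~
~~~++~~
~~~~v~~
~~~~~~~
~~~~~~~
k=3  ~~~~~~~
~~~~~~~
~~~~~~~
~~~~~~~
~~~++~~
~~~<+~~
~~~~~~~
~~~~~~~
k=4  ~~~~~~~
~~~~~~~
~~~~~~~
~~~~~~~
~~~^+~~
~~~++~~
~~~~~~~
~~~~~~~
k=5  ~~~~~~~
~~~~~~~
~~~~~~~
~~~~~~~
~~<~+~~
~~~++~~
~~~~~~~
~~~~~~~
k=6  ~~~~~~~
~~~~~~~
~~~~~~~
~~^~~~~
~~+~+~~
~~~++~~
~~~~~~~
~~~~~~~
k=7  ~~~~~~~
~~~~~~~
~~~~~~~
~~+>~~~
~~+~+~~
~~~++~~
~~~~~~~
~~~~~~~
k=8  ~~~~~~~
~~~~~~~
~~~~~~~
~~++~~~
~~+v+~~
~~~++~~
~~~~~~~
~~~~~~~
k=9  ~~~~~~~
~~~~~~~
~~~~~~~
~~++~~~
~~<++~~
~~~++~~
~~~~~~~
~~~~~~~
k=10  ~~~~~~~
~~~~~~~
~~~~~~~
~~++~~~
~~~++~~
~~v++~~
~~~~~~~
~~~~~~~
k=11  ~~~~~~~
~~~~~~~
~~~~~~~
~~++~~~
~~~++~~
~<+++~~
~~~~~~~
~~~~~~~
k=12  ~~~~~~~
~~~~~~~
~~~~~~~
~~++~~~
~^~++~~
~++++~~
~~~~~~~
~~~~~~~
k=13  ~~~~~~~
~~~~~~~
~~~~~~~
~~++~~~
~+>++~~
~++++~~
~~~~~~~
~~~~~~~
k=14  ~~~~~~~
~~~~~~~
~~~~~~~
~~++~~~
~++++~~
~+v++~~
~~~~~~~
~~~~~~~
k=15  ~~~~~~~
~~~~~~~
~~~~~~~
~~++~~~
~++++~~
~+~>+~~
~~~~~~~
~~~~~~~
k=16  ~~~~~~~
~~~~~~~
~~~~~~~
~~++~~~
~++^+~~
~+~~+~~
~~~~~~~
~~~~~~~
k=17  ~~~~~~~
~~~~~~~
~~~~~~~
~~++~~~
~+<~+~~
~+~~+~~
~~~~~~~
~~~~~~~

4,2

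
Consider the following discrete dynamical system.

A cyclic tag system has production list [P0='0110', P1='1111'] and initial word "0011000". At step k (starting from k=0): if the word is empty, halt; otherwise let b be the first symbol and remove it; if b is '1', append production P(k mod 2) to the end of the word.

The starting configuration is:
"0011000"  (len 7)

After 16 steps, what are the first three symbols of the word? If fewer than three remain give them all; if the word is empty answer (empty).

110

step 0: "0011000"  (len 7)
step 1: "011000"  (len 6)
step 2: "11000"  (len 5)
step 3: "10000110"  (len 8)
step 4: "00001101111"  (len 11)
step 5: "0001101111"  (len 10)
step 6: "001101111"  (len 9)
step 7: "01101111"  (len 8)
step 8: "1101111"  (len 7)
step 9: "1011110110"  (len 10)
step 10: "0111101101111"  (len 13)
step 11: "111101101111"  (len 12)
step 12: "111011011111111"  (len 15)
step 13: "110110111111110110"  (len 18)
step 14: "101101111111101101111"  (len 21)
step 15: "011011111111011011110110"  (len 24)
step 16: "11011111111011011110110"  (len 23)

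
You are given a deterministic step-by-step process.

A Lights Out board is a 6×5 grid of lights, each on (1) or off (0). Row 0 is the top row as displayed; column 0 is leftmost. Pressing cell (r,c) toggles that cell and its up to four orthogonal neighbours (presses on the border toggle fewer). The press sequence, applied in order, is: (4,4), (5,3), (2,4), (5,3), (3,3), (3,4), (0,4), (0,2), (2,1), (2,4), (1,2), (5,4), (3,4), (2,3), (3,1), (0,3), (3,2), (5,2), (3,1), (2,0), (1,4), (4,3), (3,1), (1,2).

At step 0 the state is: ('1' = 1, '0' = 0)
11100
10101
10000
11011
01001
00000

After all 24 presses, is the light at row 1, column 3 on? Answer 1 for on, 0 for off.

1

gen 0: 11100
10101
10000
11011
01001
00000
gen 1: 11100
10101
10000
11010
01010
00001
gen 2: 11100
10101
10000
11010
01000
00110
gen 3: 11100
10100
10011
11011
01000
00110
gen 4: 11100
10100
10011
11011
01010
00001
gen 5: 11100
10100
10001
11100
01000
00001
gen 6: 11100
10100
10000
11111
01001
00001
gen 7: 11111
10101
10000
11111
01001
00001
gen 8: 10001
10001
10000
11111
01001
00001
gen 9: 10001
11001
01100
10111
01001
00001
gen 10: 10001
11000
01111
10110
01001
00001
gen 11: 10101
10110
01011
10110
01001
00001
gen 12: 10101
10110
01011
10110
01000
00010
gen 13: 10101
10110
01010
10101
01001
00010
gen 14: 10101
10100
01101
10111
01001
00010
gen 15: 10101
10100
00101
01011
00001
00010
gen 16: 10010
10110
00101
01011
00001
00010
gen 17: 10010
10110
00001
00101
00101
00010
gen 18: 10010
10110
00001
00101
00001
01100
gen 19: 10010
10110
01001
11001
01001
01100
gen 20: 10010
00110
10001
01001
01001
01100
gen 21: 10011
00101
10000
01001
01001
01100
gen 22: 10011
00101
10000
01011
01110
01110
gen 23: 10011
00101
11000
10111
00110
01110
gen 24: 10111
01011
11100
10111
00110
01110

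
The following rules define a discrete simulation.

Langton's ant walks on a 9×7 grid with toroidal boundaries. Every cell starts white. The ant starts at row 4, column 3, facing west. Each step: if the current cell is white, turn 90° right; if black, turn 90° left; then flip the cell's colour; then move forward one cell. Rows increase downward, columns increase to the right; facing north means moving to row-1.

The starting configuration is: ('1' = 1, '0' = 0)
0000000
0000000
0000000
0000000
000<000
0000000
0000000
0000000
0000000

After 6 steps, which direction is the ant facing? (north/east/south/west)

k=0  0000000
0000000
0000000
0000000
000<000
0000000
0000000
0000000
0000000
k=1  0000000
0000000
0000000
000^000
0001000
0000000
0000000
0000000
0000000
k=2  0000000
0000000
0000000
0001>00
0001000
0000000
0000000
0000000
0000000
k=3  0000000
0000000
0000000
0001100
0001v00
0000000
0000000
0000000
0000000
k=4  0000000
0000000
0000000
0001100
000<100
0000000
0000000
0000000
0000000
k=5  0000000
0000000
0000000
0001100
0000100
000v000
0000000
0000000
0000000
k=6  0000000
0000000
0000000
0001100
0000100
00<1000
0000000
0000000
0000000

west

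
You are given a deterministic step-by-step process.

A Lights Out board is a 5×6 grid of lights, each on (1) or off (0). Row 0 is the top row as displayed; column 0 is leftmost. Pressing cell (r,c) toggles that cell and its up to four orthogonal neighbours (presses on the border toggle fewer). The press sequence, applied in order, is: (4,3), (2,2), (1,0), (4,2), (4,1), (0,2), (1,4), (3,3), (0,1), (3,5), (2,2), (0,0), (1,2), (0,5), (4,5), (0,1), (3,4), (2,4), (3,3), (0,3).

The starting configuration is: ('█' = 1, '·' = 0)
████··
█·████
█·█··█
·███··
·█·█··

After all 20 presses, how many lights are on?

gen 0: ████··
█·████
█·█··█
·███··
·█·█··
gen 1: ████··
█·████
█·█··█
·██···
·██·█·
gen 2: ████··
█··███
██·█·█
·█····
·██·█·
gen 3: ·███··
·█·███
·█·█·█
·█····
·██·█·
gen 4: ·███··
·█·███
·█·█·█
·██···
···██·
gen 5: ·███··
·█·███
·█·█·█
··█···
█████·
gen 6: ······
·█████
·█·█·█
··█···
█████·
gen 7: ····█·
·██···
·█·███
··█···
█████·
gen 8: ····█·
·██···
·█··██
···██·
███·█·
gen 9: ███·█·
··█···
·█··██
···██·
███·█·
gen 10: ███·█·
··█···
·█··█·
···█·█
███·██
gen 11: ███·█·
······
··███·
··██·█
███·██
gen 12: ··█·█·
█·····
··███·
··██·█
███·██
gen 13: ····█·
████··
···██·
··██·█
███·██
gen 14: ·····█
████·█
···██·
··██·█
███·██
gen 15: ·····█
████·█
···██·
··██··
███···
gen 16: ███··█
█·██·█
···██·
··██··
███···
gen 17: ███··█
█·██·█
···█··
··█·██
███·█·
gen 18: ███··█
█·████
····██
··█··█
███·█·
gen 19: ███··█
█·████
···███
···███
█████·
gen 20: ██·███
█·█·██
···███
···███
█████·

20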